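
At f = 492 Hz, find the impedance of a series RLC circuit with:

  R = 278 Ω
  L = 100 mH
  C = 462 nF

Step 1 — Angular frequency: ω = 2π·f = 2π·492 = 3091 rad/s.
Step 2 — Component impedances:
  R: Z = R = 278 Ω
  L: Z = jωL = j·3091·0.1 = 0 + j309.1 Ω
  C: Z = 1/(jωC) = -j/(ω·C) = 0 - j700.2 Ω
Step 3 — Series combination: Z_total = R + L + C = 278 - j391.1 Ω = 479.8∠-54.6° Ω.

Z = 278 - j391.1 Ω = 479.8∠-54.6° Ω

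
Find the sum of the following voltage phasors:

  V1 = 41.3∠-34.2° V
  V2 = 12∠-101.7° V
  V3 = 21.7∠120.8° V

Step 1 — Convert each phasor to rectangular form:
  V1 = 41.3·(cos(-34.2°) + j·sin(-34.2°)) = 34.16 - j23.21 V
  V2 = 12·(cos(-101.7°) + j·sin(-101.7°)) = -2.433 - j11.75 V
  V3 = 21.7·(cos(120.8°) + j·sin(120.8°)) = -11.11 + j18.64 V
Step 2 — Sum components: V_total = 20.61 - j16.33 V.
Step 3 — Convert to polar: |V_total| = 26.3 V, ∠V_total = -38.4°.

V_total = 26.3∠-38.4° V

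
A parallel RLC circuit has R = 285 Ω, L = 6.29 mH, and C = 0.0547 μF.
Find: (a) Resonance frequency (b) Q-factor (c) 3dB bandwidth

Step 1 — Resonance: ω₀ = 1/√(LC) = 1/√(0.00629·5.47e-08) = 5.391e+04 rad/s.
Step 2 — f₀ = ω₀/(2π) = 8580 Hz.
Step 3 — Parallel Q: Q = R/(ω₀L) = 285/(5.391e+04·0.00629) = 0.8405.
Step 4 — Bandwidth: Δω = ω₀/Q = 6.415e+04 rad/s; BW = Δω/(2π) = 1.021e+04 Hz.

(a) f₀ = 8580 Hz  (b) Q = 0.8405  (c) BW = 1.021e+04 Hz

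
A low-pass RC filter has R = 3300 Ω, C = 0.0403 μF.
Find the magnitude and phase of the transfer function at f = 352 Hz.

Step 1 — Angular frequency: ω = 2π·352 = 2212 rad/s.
Step 2 — Transfer function: H(jω) = 1/(1 + jωRC).
Step 3 — Denominator: 1 + jωRC = 1 + j·2212·3300·4.03e-08 = 1 + j0.2941.
Step 4 — H = 0.9204 - j0.2707.
Step 5 — Magnitude: |H| = 0.9594 (-0.4 dB); phase: φ = -16.4°.

|H| = 0.9594 (-0.4 dB), φ = -16.4°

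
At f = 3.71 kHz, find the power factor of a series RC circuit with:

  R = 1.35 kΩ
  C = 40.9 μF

Step 1 — Angular frequency: ω = 2π·f = 2π·3710 = 2.331e+04 rad/s.
Step 2 — Component impedances:
  R: Z = R = 1350 Ω
  C: Z = 1/(jωC) = -j/(ω·C) = 0 - j1.049 Ω
Step 3 — Series combination: Z_total = R + C = 1350 - j1.049 Ω = 1350∠-0.0° Ω.
Step 4 — Power factor: PF = cos(φ) = Re(Z)/|Z| = 1350/1350 = 1.
Step 5 — Type: Im(Z) = -1.049 ⇒ leading (phase φ = -0.0°).

PF = 1 (leading, φ = -0.0°)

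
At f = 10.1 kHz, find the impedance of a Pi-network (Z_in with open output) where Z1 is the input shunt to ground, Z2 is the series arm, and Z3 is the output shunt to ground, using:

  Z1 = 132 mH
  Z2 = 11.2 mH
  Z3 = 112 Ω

Step 1 — Angular frequency: ω = 2π·f = 2π·1.01e+04 = 6.346e+04 rad/s.
Step 2 — Component impedances:
  Z1: Z = jωL = j·6.346e+04·0.132 = 0 + j8377 Ω
  Z2: Z = jωL = j·6.346e+04·0.0112 = 0 + j710.8 Ω
  Z3: Z = R = 112 Ω
Step 3 — With open output, the series arm Z2 and the output shunt Z3 appear in series to ground: Z2 + Z3 = 112 + j710.8 Ω.
Step 4 — Parallel with input shunt Z1: Z_in = Z1 || (Z2 + Z3) = 95.15 + j656.3 Ω = 663.2∠81.8° Ω.

Z = 95.15 + j656.3 Ω = 663.2∠81.8° Ω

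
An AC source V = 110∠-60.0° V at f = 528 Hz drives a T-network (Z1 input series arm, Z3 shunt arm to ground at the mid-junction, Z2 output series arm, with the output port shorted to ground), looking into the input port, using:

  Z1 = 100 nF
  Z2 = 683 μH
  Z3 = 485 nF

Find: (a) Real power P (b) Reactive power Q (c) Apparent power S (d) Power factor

Step 1 — Angular frequency: ω = 2π·f = 2π·528 = 3318 rad/s.
Step 2 — Component impedances:
  Z1: Z = 1/(jωC) = -j/(ω·C) = 0 - j3014 Ω
  Z2: Z = jωL = j·3318·0.000683 = 0 + j2.266 Ω
  Z3: Z = 1/(jωC) = -j/(ω·C) = 0 - j621.5 Ω
Step 3 — With the output port shorted to ground, the output series arm Z2 runs from the junction to ground; the shunt arm Z3 also runs from the junction to ground. They appear in parallel: Z3 || Z2 = 0 + j2.274 Ω.
Step 4 — Series with input arm Z1: Z_in = Z1 + (Z3 || Z2) = 0 - j3012 Ω = 3012∠-90.0° Ω.
Step 5 — Source phasor: V = 110∠-60.0° V = 55 - j95.26 V.
Step 6 — Current: I = V / Z = 0.03163 + j0.01826 A = 0.03652∠30.0° A.
Step 7 — Complex power: S = V·I* = 0 - j4.017 VA.
Step 8 — Real power: P = Re(S) = 0 W.
Step 9 — Reactive power: Q = Im(S) = -4.017 VAR.
Step 10 — Apparent power: |S| = 4.017 VA.
Step 11 — Power factor: PF = P/|S| = 0 (leading).

(a) P = 0 W  (b) Q = -4.017 VAR  (c) S = 4.017 VA  (d) PF = 0 (leading)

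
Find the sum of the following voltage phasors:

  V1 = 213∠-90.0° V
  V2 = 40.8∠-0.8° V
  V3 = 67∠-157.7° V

Step 1 — Convert each phasor to rectangular form:
  V1 = 213·(cos(-90.0°) + j·sin(-90.0°)) = 0 - j213 V
  V2 = 40.8·(cos(-0.8°) + j·sin(-0.8°)) = 40.8 - j0.5697 V
  V3 = 67·(cos(-157.7°) + j·sin(-157.7°)) = -61.99 - j25.42 V
Step 2 — Sum components: V_total = -21.19 - j239 V.
Step 3 — Convert to polar: |V_total| = 239.9 V, ∠V_total = -95.1°.

V_total = 239.9∠-95.1° V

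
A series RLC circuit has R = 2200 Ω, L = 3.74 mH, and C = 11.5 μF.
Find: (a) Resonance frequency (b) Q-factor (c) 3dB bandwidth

Step 1 — Resonance: ω₀ = 1/√(LC) = 1/√(0.00374·1.15e-05) = 4822 rad/s.
Step 2 — f₀ = ω₀/(2π) = 767.4 Hz.
Step 3 — Series Q: Q = ω₀L/R = 4822·0.00374/2200 = 0.008197.
Step 4 — Bandwidth: Δω = ω₀/Q = 5.882e+05 rad/s; BW = Δω/(2π) = 9.362e+04 Hz.

(a) f₀ = 767.4 Hz  (b) Q = 0.008197  (c) BW = 9.362e+04 Hz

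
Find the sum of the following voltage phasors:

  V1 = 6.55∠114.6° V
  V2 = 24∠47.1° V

Step 1 — Convert each phasor to rectangular form:
  V1 = 6.55·(cos(114.6°) + j·sin(114.6°)) = -2.727 + j5.955 V
  V2 = 24·(cos(47.1°) + j·sin(47.1°)) = 16.34 + j17.58 V
Step 2 — Sum components: V_total = 13.61 + j23.54 V.
Step 3 — Convert to polar: |V_total| = 27.19 V, ∠V_total = 60.0°.

V_total = 27.19∠60.0° V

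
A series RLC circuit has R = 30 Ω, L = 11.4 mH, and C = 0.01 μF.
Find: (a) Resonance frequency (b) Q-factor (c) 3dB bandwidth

Step 1 — Resonance: ω₀ = 1/√(LC) = 1/√(0.0114·1e-08) = 9.366e+04 rad/s.
Step 2 — f₀ = ω₀/(2π) = 1.491e+04 Hz.
Step 3 — Series Q: Q = ω₀L/R = 9.366e+04·0.0114/30 = 35.59.
Step 4 — Bandwidth: Δω = ω₀/Q = 2632 rad/s; BW = Δω/(2π) = 418.8 Hz.

(a) f₀ = 1.491e+04 Hz  (b) Q = 35.59  (c) BW = 418.8 Hz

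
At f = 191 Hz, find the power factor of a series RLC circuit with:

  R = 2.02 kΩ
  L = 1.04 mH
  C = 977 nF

Step 1 — Angular frequency: ω = 2π·f = 2π·191 = 1200 rad/s.
Step 2 — Component impedances:
  R: Z = R = 2020 Ω
  L: Z = jωL = j·1200·0.00104 = 0 + j1.248 Ω
  C: Z = 1/(jωC) = -j/(ω·C) = 0 - j852.9 Ω
Step 3 — Series combination: Z_total = R + L + C = 2020 - j851.6 Ω = 2192∠-22.9° Ω.
Step 4 — Power factor: PF = cos(φ) = Re(Z)/|Z| = 2020/2192 = 0.9215.
Step 5 — Type: Im(Z) = -851.6 ⇒ leading (phase φ = -22.9°).

PF = 0.9215 (leading, φ = -22.9°)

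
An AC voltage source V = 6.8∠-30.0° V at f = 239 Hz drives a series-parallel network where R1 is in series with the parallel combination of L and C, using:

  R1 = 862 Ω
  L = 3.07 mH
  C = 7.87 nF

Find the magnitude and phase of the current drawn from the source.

Step 1 — Angular frequency: ω = 2π·f = 2π·239 = 1502 rad/s.
Step 2 — Component impedances:
  R1: Z = R = 862 Ω
  L: Z = jωL = j·1502·0.00307 = 0 + j4.61 Ω
  C: Z = 1/(jωC) = -j/(ω·C) = 0 - j8.462e+04 Ω
Step 3 — Parallel branch: L || C = 1/(1/L + 1/C) = 0 + j4.61 Ω.
Step 4 — Series with R1: Z_total = R1 + (L || C) = 862 + j4.61 Ω = 862∠0.3° Ω.
Step 5 — Source phasor: V = 6.8∠-30.0° V = 5.889 - j3.4 V.
Step 6 — Ohm's law: I = V / Z_total = (5.889 - j3.4) / (862 + j4.61) = 0.00681 - j0.003981 A.
Step 7 — Convert to polar: |I| = 0.007889 A, ∠I = -30.3°.

I = 0.007889∠-30.3° A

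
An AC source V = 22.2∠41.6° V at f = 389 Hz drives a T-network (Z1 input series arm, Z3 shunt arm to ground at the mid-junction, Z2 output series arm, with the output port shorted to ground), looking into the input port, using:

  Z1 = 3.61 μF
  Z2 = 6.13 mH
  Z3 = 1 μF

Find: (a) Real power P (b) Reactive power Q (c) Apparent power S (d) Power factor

Step 1 — Angular frequency: ω = 2π·f = 2π·389 = 2444 rad/s.
Step 2 — Component impedances:
  Z1: Z = 1/(jωC) = -j/(ω·C) = 0 - j113.3 Ω
  Z2: Z = jωL = j·2444·0.00613 = 0 + j14.98 Ω
  Z3: Z = 1/(jωC) = -j/(ω·C) = 0 - j409.1 Ω
Step 3 — With the output port shorted to ground, the output series arm Z2 runs from the junction to ground; the shunt arm Z3 also runs from the junction to ground. They appear in parallel: Z3 || Z2 = 0 + j15.55 Ω.
Step 4 — Series with input arm Z1: Z_in = Z1 + (Z3 || Z2) = 0 - j97.78 Ω = 97.78∠-90.0° Ω.
Step 5 — Source phasor: V = 22.2∠41.6° V = 16.6 + j14.74 V.
Step 6 — Current: I = V / Z = -0.1507 + j0.1698 A = 0.227∠131.6° A.
Step 7 — Complex power: S = V·I* = 0 - j5.04 VA.
Step 8 — Real power: P = Re(S) = 0 W.
Step 9 — Reactive power: Q = Im(S) = -5.04 VAR.
Step 10 — Apparent power: |S| = 5.04 VA.
Step 11 — Power factor: PF = P/|S| = 0 (leading).

(a) P = 0 W  (b) Q = -5.04 VAR  (c) S = 5.04 VA  (d) PF = 0 (leading)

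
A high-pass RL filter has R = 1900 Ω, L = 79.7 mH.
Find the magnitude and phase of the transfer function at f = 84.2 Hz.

Step 1 — Angular frequency: ω = 2π·84.2 = 529 rad/s.
Step 2 — Transfer function: H(jω) = jωL/(R + jωL).
Step 3 — Numerator jωL = j·42.16; denominator R + jωL = 1900 + j42.16.
Step 4 — H = 0.0004922 + j0.02218.
Step 5 — Magnitude: |H| = 0.02219 (-33.1 dB); phase: φ = 88.7°.

|H| = 0.02219 (-33.1 dB), φ = 88.7°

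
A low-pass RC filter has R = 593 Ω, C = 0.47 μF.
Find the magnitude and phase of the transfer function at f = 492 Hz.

Step 1 — Angular frequency: ω = 2π·492 = 3091 rad/s.
Step 2 — Transfer function: H(jω) = 1/(1 + jωRC).
Step 3 — Denominator: 1 + jωRC = 1 + j·3091·593·4.7e-07 = 1 + j0.8616.
Step 4 — H = 0.5739 - j0.4945.
Step 5 — Magnitude: |H| = 0.7576 (-2.4 dB); phase: φ = -40.7°.

|H| = 0.7576 (-2.4 dB), φ = -40.7°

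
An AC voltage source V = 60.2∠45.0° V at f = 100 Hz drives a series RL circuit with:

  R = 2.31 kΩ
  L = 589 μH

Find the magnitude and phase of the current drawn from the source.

Step 1 — Angular frequency: ω = 2π·f = 2π·100 = 628.3 rad/s.
Step 2 — Component impedances:
  R: Z = R = 2310 Ω
  L: Z = jωL = j·628.3·0.000589 = 0 + j0.3701 Ω
Step 3 — Series combination: Z_total = R + L = 2310 + j0.3701 Ω = 2310∠0.0° Ω.
Step 4 — Source phasor: V = 60.2∠45.0° V = 42.57 + j42.57 V.
Step 5 — Ohm's law: I = V / Z_total = (42.57 + j42.57) / (2310 + j0.3701) = 0.01843 + j0.01842 A.
Step 6 — Convert to polar: |I| = 0.02606 A, ∠I = 45.0°.

I = 0.02606∠45.0° A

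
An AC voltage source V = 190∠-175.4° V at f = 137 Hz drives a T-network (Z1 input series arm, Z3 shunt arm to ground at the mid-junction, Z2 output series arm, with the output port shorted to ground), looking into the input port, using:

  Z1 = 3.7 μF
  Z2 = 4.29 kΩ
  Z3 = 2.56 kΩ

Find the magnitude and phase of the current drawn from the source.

Step 1 — Angular frequency: ω = 2π·f = 2π·137 = 860.8 rad/s.
Step 2 — Component impedances:
  Z1: Z = 1/(jωC) = -j/(ω·C) = 0 - j314 Ω
  Z2: Z = R = 4290 Ω
  Z3: Z = R = 2560 Ω
Step 3 — With the output port shorted to ground, the output series arm Z2 runs from the junction to ground; the shunt arm Z3 also runs from the junction to ground. They appear in parallel: Z3 || Z2 = 1603 Ω.
Step 4 — Series with input arm Z1: Z_in = Z1 + (Z3 || Z2) = 1603 - j314 Ω = 1634∠-11.1° Ω.
Step 5 — Source phasor: V = 190∠-175.4° V = -189.4 - j15.24 V.
Step 6 — Ohm's law: I = V / Z_total = (-189.4 - j15.24) / (1603 - j314) = -0.112 - j0.03143 A.
Step 7 — Convert to polar: |I| = 0.1163 A, ∠I = -164.3°.

I = 0.1163∠-164.3° A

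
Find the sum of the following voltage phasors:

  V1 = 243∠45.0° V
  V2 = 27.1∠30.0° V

Step 1 — Convert each phasor to rectangular form:
  V1 = 243·(cos(45.0°) + j·sin(45.0°)) = 171.8 + j171.8 V
  V2 = 27.1·(cos(30.0°) + j·sin(30.0°)) = 23.47 + j13.55 V
Step 2 — Sum components: V_total = 195.3 + j185.4 V.
Step 3 — Convert to polar: |V_total| = 269.3 V, ∠V_total = 43.5°.

V_total = 269.3∠43.5° V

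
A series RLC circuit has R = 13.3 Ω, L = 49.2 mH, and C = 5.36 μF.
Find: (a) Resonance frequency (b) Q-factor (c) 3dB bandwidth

Step 1 — Resonance: ω₀ = 1/√(LC) = 1/√(0.0492·5.36e-06) = 1947 rad/s.
Step 2 — f₀ = ω₀/(2π) = 309.9 Hz.
Step 3 — Series Q: Q = ω₀L/R = 1947·0.0492/13.3 = 7.204.
Step 4 — Bandwidth: Δω = ω₀/Q = 270.3 rad/s; BW = Δω/(2π) = 43.02 Hz.

(a) f₀ = 309.9 Hz  (b) Q = 7.204  (c) BW = 43.02 Hz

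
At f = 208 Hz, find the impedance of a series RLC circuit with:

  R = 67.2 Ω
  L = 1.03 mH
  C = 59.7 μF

Step 1 — Angular frequency: ω = 2π·f = 2π·208 = 1307 rad/s.
Step 2 — Component impedances:
  R: Z = R = 67.2 Ω
  L: Z = jωL = j·1307·0.00103 = 0 + j1.346 Ω
  C: Z = 1/(jωC) = -j/(ω·C) = 0 - j12.82 Ω
Step 3 — Series combination: Z_total = R + L + C = 67.2 - j11.47 Ω = 68.17∠-9.7° Ω.

Z = 67.2 - j11.47 Ω = 68.17∠-9.7° Ω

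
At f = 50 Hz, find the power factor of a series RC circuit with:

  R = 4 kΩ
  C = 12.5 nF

Step 1 — Angular frequency: ω = 2π·f = 2π·50 = 314.2 rad/s.
Step 2 — Component impedances:
  R: Z = R = 4000 Ω
  C: Z = 1/(jωC) = -j/(ω·C) = 0 - j2.546e+05 Ω
Step 3 — Series combination: Z_total = R + C = 4000 - j2.546e+05 Ω = 2.547e+05∠-89.1° Ω.
Step 4 — Power factor: PF = cos(φ) = Re(Z)/|Z| = 4000/2.5468e+05 = 0.01571.
Step 5 — Type: Im(Z) = -2.546e+05 ⇒ leading (phase φ = -89.1°).

PF = 0.01571 (leading, φ = -89.1°)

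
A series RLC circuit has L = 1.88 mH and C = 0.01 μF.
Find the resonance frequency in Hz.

Step 1 — Resonance condition Im(Z)=0 gives ω₀ = 1/√(LC).
Step 2 — ω₀ = 1/√(0.00188·1e-08) = 2.306e+05 rad/s.
Step 3 — f₀ = ω₀/(2π) = 3.671e+04 Hz.

f₀ = 3.671e+04 Hz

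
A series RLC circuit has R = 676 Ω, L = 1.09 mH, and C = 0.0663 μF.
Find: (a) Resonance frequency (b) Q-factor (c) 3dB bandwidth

Step 1 — Resonance condition Im(Z)=0 gives ω₀ = 1/√(LC).
Step 2 — ω₀ = 1/√(0.00109·6.63e-08) = 1.176e+05 rad/s.
Step 3 — f₀ = ω₀/(2π) = 1.872e+04 Hz.
Step 4 — Series Q: Q = ω₀L/R = 1.176e+05·0.00109/676 = 0.1897.
Step 5 — 3dB bandwidth: Δω = ω₀/Q = 6.202e+05 rad/s; BW = Δω/(2π) = 9.871e+04 Hz.

(a) f₀ = 1.872e+04 Hz  (b) Q = 0.1897  (c) BW = 9.871e+04 Hz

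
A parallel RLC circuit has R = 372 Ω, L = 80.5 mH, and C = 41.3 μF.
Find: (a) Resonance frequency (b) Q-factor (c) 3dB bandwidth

Step 1 — Resonance: ω₀ = 1/√(LC) = 1/√(0.0805·4.13e-05) = 548.4 rad/s.
Step 2 — f₀ = ω₀/(2π) = 87.29 Hz.
Step 3 — Parallel Q: Q = R/(ω₀L) = 372/(548.4·0.0805) = 8.426.
Step 4 — Bandwidth: Δω = ω₀/Q = 65.09 rad/s; BW = Δω/(2π) = 10.36 Hz.

(a) f₀ = 87.29 Hz  (b) Q = 8.426  (c) BW = 10.36 Hz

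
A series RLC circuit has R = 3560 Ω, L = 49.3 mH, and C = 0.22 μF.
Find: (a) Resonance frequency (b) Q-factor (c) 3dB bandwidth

Step 1 — Resonance: ω₀ = 1/√(LC) = 1/√(0.0493·2.2e-07) = 9602 rad/s.
Step 2 — f₀ = ω₀/(2π) = 1528 Hz.
Step 3 — Series Q: Q = ω₀L/R = 9602·0.0493/3560 = 0.133.
Step 4 — Bandwidth: Δω = ω₀/Q = 7.221e+04 rad/s; BW = Δω/(2π) = 1.149e+04 Hz.

(a) f₀ = 1528 Hz  (b) Q = 0.133  (c) BW = 1.149e+04 Hz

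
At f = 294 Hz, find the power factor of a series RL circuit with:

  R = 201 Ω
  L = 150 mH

Step 1 — Angular frequency: ω = 2π·f = 2π·294 = 1847 rad/s.
Step 2 — Component impedances:
  R: Z = R = 201 Ω
  L: Z = jωL = j·1847·0.15 = 0 + j277.1 Ω
Step 3 — Series combination: Z_total = R + L = 201 + j277.1 Ω = 342.3∠54.0° Ω.
Step 4 — Power factor: PF = cos(φ) = Re(Z)/|Z| = 201/342.3 = 0.5872.
Step 5 — Type: Im(Z) = 277.1 ⇒ lagging (phase φ = 54.0°).

PF = 0.5872 (lagging, φ = 54.0°)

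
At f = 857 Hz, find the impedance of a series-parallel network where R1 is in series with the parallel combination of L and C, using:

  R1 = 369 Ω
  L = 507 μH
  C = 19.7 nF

Step 1 — Angular frequency: ω = 2π·f = 2π·857 = 5385 rad/s.
Step 2 — Component impedances:
  R1: Z = R = 369 Ω
  L: Z = jωL = j·5385·0.000507 = 0 + j2.73 Ω
  C: Z = 1/(jωC) = -j/(ω·C) = 0 - j9427 Ω
Step 3 — Parallel branch: L || C = 1/(1/L + 1/C) = 0 + j2.731 Ω.
Step 4 — Series with R1: Z_total = R1 + (L || C) = 369 + j2.731 Ω = 369∠0.4° Ω.

Z = 369 + j2.731 Ω = 369∠0.4° Ω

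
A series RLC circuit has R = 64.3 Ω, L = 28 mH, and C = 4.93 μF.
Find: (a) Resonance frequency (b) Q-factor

Step 1 — Resonance condition Im(Z)=0 gives ω₀ = 1/√(LC).
Step 2 — ω₀ = 1/√(0.028·4.93e-06) = 2692 rad/s.
Step 3 — f₀ = ω₀/(2π) = 428.4 Hz.
Step 4 — Series Q: Q = ω₀L/R = 2692·0.028/64.3 = 1.172.

(a) f₀ = 428.4 Hz  (b) Q = 1.172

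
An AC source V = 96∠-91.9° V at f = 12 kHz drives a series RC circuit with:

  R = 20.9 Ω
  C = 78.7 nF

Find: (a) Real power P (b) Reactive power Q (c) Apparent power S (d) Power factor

Step 1 — Angular frequency: ω = 2π·f = 2π·1.2e+04 = 7.54e+04 rad/s.
Step 2 — Component impedances:
  R: Z = R = 20.9 Ω
  C: Z = 1/(jωC) = -j/(ω·C) = 0 - j168.5 Ω
Step 3 — Series combination: Z_total = R + C = 20.9 - j168.5 Ω = 169.8∠-82.9° Ω.
Step 4 — Source phasor: V = 96∠-91.9° V = -3.183 - j95.95 V.
Step 5 — Current: I = V / Z = 0.5584 - j0.08814 A = 0.5653∠-9.0° A.
Step 6 — Complex power: S = V·I* = 6.679 - j53.86 VA.
Step 7 — Real power: P = Re(S) = 6.679 W.
Step 8 — Reactive power: Q = Im(S) = -53.86 VAR.
Step 9 — Apparent power: |S| = 54.27 VA.
Step 10 — Power factor: PF = P/|S| = 0.1231 (leading).

(a) P = 6.679 W  (b) Q = -53.86 VAR  (c) S = 54.27 VA  (d) PF = 0.1231 (leading)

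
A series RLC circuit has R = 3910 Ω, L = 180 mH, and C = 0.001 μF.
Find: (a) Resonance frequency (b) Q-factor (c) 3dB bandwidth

Step 1 — Resonance: ω₀ = 1/√(LC) = 1/√(0.18·1e-09) = 7.454e+04 rad/s.
Step 2 — f₀ = ω₀/(2π) = 1.186e+04 Hz.
Step 3 — Series Q: Q = ω₀L/R = 7.454e+04·0.18/3910 = 3.431.
Step 4 — Bandwidth: Δω = ω₀/Q = 2.172e+04 rad/s; BW = Δω/(2π) = 3457 Hz.

(a) f₀ = 1.186e+04 Hz  (b) Q = 3.431  (c) BW = 3457 Hz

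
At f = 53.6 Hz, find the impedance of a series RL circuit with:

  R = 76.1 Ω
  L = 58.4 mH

Step 1 — Angular frequency: ω = 2π·f = 2π·53.6 = 336.8 rad/s.
Step 2 — Component impedances:
  R: Z = R = 76.1 Ω
  L: Z = jωL = j·336.8·0.0584 = 0 + j19.67 Ω
Step 3 — Series combination: Z_total = R + L = 76.1 + j19.67 Ω = 78.6∠14.5° Ω.

Z = 76.1 + j19.67 Ω = 78.6∠14.5° Ω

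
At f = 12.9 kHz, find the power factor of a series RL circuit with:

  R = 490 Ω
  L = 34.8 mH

Step 1 — Angular frequency: ω = 2π·f = 2π·1.29e+04 = 8.105e+04 rad/s.
Step 2 — Component impedances:
  R: Z = R = 490 Ω
  L: Z = jωL = j·8.105e+04·0.0348 = 0 + j2821 Ω
Step 3 — Series combination: Z_total = R + L = 490 + j2821 Ω = 2863∠80.1° Ω.
Step 4 — Power factor: PF = cos(φ) = Re(Z)/|Z| = 490/2862.9 = 0.1712.
Step 5 — Type: Im(Z) = 2821 ⇒ lagging (phase φ = 80.1°).

PF = 0.1712 (lagging, φ = 80.1°)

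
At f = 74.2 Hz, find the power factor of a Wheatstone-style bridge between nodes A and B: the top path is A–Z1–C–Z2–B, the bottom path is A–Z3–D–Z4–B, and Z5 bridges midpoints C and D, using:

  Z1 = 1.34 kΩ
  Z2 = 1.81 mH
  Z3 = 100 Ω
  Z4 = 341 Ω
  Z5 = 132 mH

Step 1 — Angular frequency: ω = 2π·f = 2π·74.2 = 466.2 rad/s.
Step 2 — Component impedances:
  Z1: Z = R = 1340 Ω
  Z2: Z = jωL = j·466.2·0.00181 = 0 + j0.8438 Ω
  Z3: Z = R = 100 Ω
  Z4: Z = R = 341 Ω
  Z5: Z = jωL = j·466.2·0.132 = 0 + j61.54 Ω
Step 3 — Bridge requires nodal analysis (the Z5 bridge couples midpoints C and D, so the two paths cannot be reduced to a simple series/parallel combination). Setting node B to ground and injecting 1 A at node A, the 3-node admittance system at A, C, D solves to V_A = Z_AB = 104.6 + j51.52 Ω = 116.6∠26.2° Ω.
Step 4 — Power factor: PF = cos(φ) = Re(Z)/|Z| = 104.65/116.64 = 0.8972.
Step 5 — Type: Im(Z) = 51.52 ⇒ lagging (phase φ = 26.2°).

PF = 0.8972 (lagging, φ = 26.2°)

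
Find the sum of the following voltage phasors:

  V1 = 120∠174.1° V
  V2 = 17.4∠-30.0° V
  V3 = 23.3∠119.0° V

Step 1 — Convert each phasor to rectangular form:
  V1 = 120·(cos(174.1°) + j·sin(174.1°)) = -119.4 + j12.34 V
  V2 = 17.4·(cos(-30.0°) + j·sin(-30.0°)) = 15.07 - j8.7 V
  V3 = 23.3·(cos(119.0°) + j·sin(119.0°)) = -11.3 + j20.38 V
Step 2 — Sum components: V_total = -115.6 + j24.01 V.
Step 3 — Convert to polar: |V_total| = 118.1 V, ∠V_total = 168.3°.

V_total = 118.1∠168.3° V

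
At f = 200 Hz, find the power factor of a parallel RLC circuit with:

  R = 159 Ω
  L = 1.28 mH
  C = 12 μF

Step 1 — Angular frequency: ω = 2π·f = 2π·200 = 1257 rad/s.
Step 2 — Component impedances:
  R: Z = R = 159 Ω
  L: Z = jωL = j·1257·0.00128 = 0 + j1.608 Ω
  C: Z = 1/(jωC) = -j/(ω·C) = 0 - j66.31 Ω
Step 3 — Parallel combination: 1/Z_total = 1/R + 1/L + 1/C; Z_total = 0.01709 + j1.648 Ω = 1.648∠89.4° Ω.
Step 4 — Power factor: PF = cos(φ) = Re(Z)/|Z| = 0.01709/1.648 = 0.01037.
Step 5 — Type: Im(Z) = 1.648 ⇒ lagging (phase φ = 89.4°).

PF = 0.01037 (lagging, φ = 89.4°)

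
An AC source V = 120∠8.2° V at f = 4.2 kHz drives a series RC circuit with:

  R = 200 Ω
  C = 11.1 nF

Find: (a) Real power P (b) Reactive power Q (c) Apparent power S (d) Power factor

Step 1 — Angular frequency: ω = 2π·f = 2π·4200 = 2.639e+04 rad/s.
Step 2 — Component impedances:
  R: Z = R = 200 Ω
  C: Z = 1/(jωC) = -j/(ω·C) = 0 - j3414 Ω
Step 3 — Series combination: Z_total = R + C = 200 - j3414 Ω = 3420∠-86.6° Ω.
Step 4 — Source phasor: V = 120∠8.2° V = 118.8 + j17.12 V.
Step 5 — Current: I = V / Z = -0.002965 + j0.03496 A = 0.03509∠94.8° A.
Step 6 — Complex power: S = V·I* = 0.2463 - j4.204 VA.
Step 7 — Real power: P = Re(S) = 0.2463 W.
Step 8 — Reactive power: Q = Im(S) = -4.204 VAR.
Step 9 — Apparent power: |S| = 4.211 VA.
Step 10 — Power factor: PF = P/|S| = 0.05848 (leading).

(a) P = 0.2463 W  (b) Q = -4.204 VAR  (c) S = 4.211 VA  (d) PF = 0.05848 (leading)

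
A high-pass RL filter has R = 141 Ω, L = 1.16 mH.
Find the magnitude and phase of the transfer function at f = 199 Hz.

Step 1 — Angular frequency: ω = 2π·199 = 1250 rad/s.
Step 2 — Transfer function: H(jω) = jωL/(R + jωL).
Step 3 — Numerator jωL = j·1.45; denominator R + jωL = 141 + j1.45.
Step 4 — H = 0.0001058 + j0.01029.
Step 5 — Magnitude: |H| = 0.01029 (-39.8 dB); phase: φ = 89.4°.

|H| = 0.01029 (-39.8 dB), φ = 89.4°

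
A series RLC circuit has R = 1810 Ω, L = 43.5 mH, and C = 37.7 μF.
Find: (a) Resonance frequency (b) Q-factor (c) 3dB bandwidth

Step 1 — Resonance: ω₀ = 1/√(LC) = 1/√(0.0435·3.77e-05) = 780.9 rad/s.
Step 2 — f₀ = ω₀/(2π) = 124.3 Hz.
Step 3 — Series Q: Q = ω₀L/R = 780.9·0.0435/1810 = 0.01877.
Step 4 — Bandwidth: Δω = ω₀/Q = 4.161e+04 rad/s; BW = Δω/(2π) = 6622 Hz.

(a) f₀ = 124.3 Hz  (b) Q = 0.01877  (c) BW = 6622 Hz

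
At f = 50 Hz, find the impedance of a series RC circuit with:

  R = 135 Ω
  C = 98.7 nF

Step 1 — Angular frequency: ω = 2π·f = 2π·50 = 314.2 rad/s.
Step 2 — Component impedances:
  R: Z = R = 135 Ω
  C: Z = 1/(jωC) = -j/(ω·C) = 0 - j3.225e+04 Ω
Step 3 — Series combination: Z_total = R + C = 135 - j3.225e+04 Ω = 3.225e+04∠-89.8° Ω.

Z = 135 - j3.225e+04 Ω = 3.225e+04∠-89.8° Ω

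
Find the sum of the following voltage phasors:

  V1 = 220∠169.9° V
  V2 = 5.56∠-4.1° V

Step 1 — Convert each phasor to rectangular form:
  V1 = 220·(cos(169.9°) + j·sin(169.9°)) = -216.6 + j38.58 V
  V2 = 5.56·(cos(-4.1°) + j·sin(-4.1°)) = 5.546 - j0.3975 V
Step 2 — Sum components: V_total = -211 + j38.18 V.
Step 3 — Convert to polar: |V_total| = 214.5 V, ∠V_total = 169.7°.

V_total = 214.5∠169.7° V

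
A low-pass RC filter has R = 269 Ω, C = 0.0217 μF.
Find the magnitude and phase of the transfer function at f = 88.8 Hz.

Step 1 — Angular frequency: ω = 2π·88.8 = 557.9 rad/s.
Step 2 — Transfer function: H(jω) = 1/(1 + jωRC).
Step 3 — Denominator: 1 + jωRC = 1 + j·557.9·269·2.17e-08 = 1 + j0.003257.
Step 4 — H = 1 - j0.003257.
Step 5 — Magnitude: |H| = 1 (-0.0 dB); phase: φ = -0.2°.

|H| = 1 (-0.0 dB), φ = -0.2°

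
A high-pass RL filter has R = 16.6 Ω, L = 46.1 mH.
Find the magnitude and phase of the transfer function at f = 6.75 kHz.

Step 1 — Angular frequency: ω = 2π·6750 = 4.241e+04 rad/s.
Step 2 — Transfer function: H(jω) = jωL/(R + jωL).
Step 3 — Numerator jωL = j·1955; denominator R + jωL = 16.6 + j1955.
Step 4 — H = 0.9999 + j0.00849.
Step 5 — Magnitude: |H| = 1 (-0.0 dB); phase: φ = 0.5°.

|H| = 1 (-0.0 dB), φ = 0.5°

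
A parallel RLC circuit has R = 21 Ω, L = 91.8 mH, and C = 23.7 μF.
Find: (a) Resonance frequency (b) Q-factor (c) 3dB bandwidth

Step 1 — Resonance: ω₀ = 1/√(LC) = 1/√(0.0918·2.37e-05) = 678 rad/s.
Step 2 — f₀ = ω₀/(2π) = 107.9 Hz.
Step 3 — Parallel Q: Q = R/(ω₀L) = 21/(678·0.0918) = 0.3374.
Step 4 — Bandwidth: Δω = ω₀/Q = 2009 rad/s; BW = Δω/(2π) = 319.8 Hz.

(a) f₀ = 107.9 Hz  (b) Q = 0.3374  (c) BW = 319.8 Hz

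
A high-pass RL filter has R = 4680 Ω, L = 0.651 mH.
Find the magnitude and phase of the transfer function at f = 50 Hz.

Step 1 — Angular frequency: ω = 2π·50 = 314.2 rad/s.
Step 2 — Transfer function: H(jω) = jωL/(R + jωL).
Step 3 — Numerator jωL = j·0.2045; denominator R + jωL = 4680 + j0.2045.
Step 4 — H = 1.91e-09 + j4.37e-05.
Step 5 — Magnitude: |H| = 4.37e-05 (-87.2 dB); phase: φ = 90.0°.

|H| = 4.37e-05 (-87.2 dB), φ = 90.0°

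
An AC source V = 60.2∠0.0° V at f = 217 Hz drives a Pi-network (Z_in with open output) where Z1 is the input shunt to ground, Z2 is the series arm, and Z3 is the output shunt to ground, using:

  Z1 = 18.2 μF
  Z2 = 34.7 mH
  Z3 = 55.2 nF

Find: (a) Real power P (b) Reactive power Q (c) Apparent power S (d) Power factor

Step 1 — Angular frequency: ω = 2π·f = 2π·217 = 1363 rad/s.
Step 2 — Component impedances:
  Z1: Z = 1/(jωC) = -j/(ω·C) = 0 - j40.3 Ω
  Z2: Z = jωL = j·1363·0.0347 = 0 + j47.31 Ω
  Z3: Z = 1/(jωC) = -j/(ω·C) = 0 - j1.329e+04 Ω
Step 3 — With open output, the series arm Z2 and the output shunt Z3 appear in series to ground: Z2 + Z3 = 0 - j1.324e+04 Ω.
Step 4 — Parallel with input shunt Z1: Z_in = Z1 || (Z2 + Z3) = 0 - j40.18 Ω = 40.18∠-90.0° Ω.
Step 5 — Source phasor: V = 60.2∠0.0° V = 60.2 V.
Step 6 — Current: I = V / Z = 0 + j1.498 A = 1.498∠90.0° A.
Step 7 — Complex power: S = V·I* = 0 - j90.2 VA.
Step 8 — Real power: P = Re(S) = 0 W.
Step 9 — Reactive power: Q = Im(S) = -90.2 VAR.
Step 10 — Apparent power: |S| = 90.2 VA.
Step 11 — Power factor: PF = P/|S| = 0 (leading).

(a) P = 0 W  (b) Q = -90.2 VAR  (c) S = 90.2 VA  (d) PF = 0 (leading)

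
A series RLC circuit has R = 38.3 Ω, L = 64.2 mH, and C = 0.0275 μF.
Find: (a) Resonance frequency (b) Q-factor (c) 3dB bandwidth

Step 1 — Resonance condition Im(Z)=0 gives ω₀ = 1/√(LC).
Step 2 — ω₀ = 1/√(0.0642·2.75e-08) = 2.38e+04 rad/s.
Step 3 — f₀ = ω₀/(2π) = 3788 Hz.
Step 4 — Series Q: Q = ω₀L/R = 2.38e+04·0.0642/38.3 = 39.89.
Step 5 — 3dB bandwidth: Δω = ω₀/Q = 596.6 rad/s; BW = Δω/(2π) = 94.95 Hz.

(a) f₀ = 3788 Hz  (b) Q = 39.89  (c) BW = 94.95 Hz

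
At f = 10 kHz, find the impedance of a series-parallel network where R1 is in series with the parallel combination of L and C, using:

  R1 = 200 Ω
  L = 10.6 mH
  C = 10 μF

Step 1 — Angular frequency: ω = 2π·f = 2π·1e+04 = 6.283e+04 rad/s.
Step 2 — Component impedances:
  R1: Z = R = 200 Ω
  L: Z = jωL = j·6.283e+04·0.0106 = 0 + j666 Ω
  C: Z = 1/(jωC) = -j/(ω·C) = 0 - j1.592 Ω
Step 3 — Parallel branch: L || C = 1/(1/L + 1/C) = 0 - j1.595 Ω.
Step 4 — Series with R1: Z_total = R1 + (L || C) = 200 - j1.595 Ω = 200∠-0.5° Ω.

Z = 200 - j1.595 Ω = 200∠-0.5° Ω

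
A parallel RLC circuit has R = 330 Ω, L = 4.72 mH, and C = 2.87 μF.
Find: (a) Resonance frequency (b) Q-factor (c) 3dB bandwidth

Step 1 — Resonance: ω₀ = 1/√(LC) = 1/√(0.00472·2.87e-06) = 8592 rad/s.
Step 2 — f₀ = ω₀/(2π) = 1367 Hz.
Step 3 — Parallel Q: Q = R/(ω₀L) = 330/(8592·0.00472) = 8.137.
Step 4 — Bandwidth: Δω = ω₀/Q = 1056 rad/s; BW = Δω/(2π) = 168 Hz.

(a) f₀ = 1367 Hz  (b) Q = 8.137  (c) BW = 168 Hz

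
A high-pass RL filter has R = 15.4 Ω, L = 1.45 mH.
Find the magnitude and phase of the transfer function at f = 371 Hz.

Step 1 — Angular frequency: ω = 2π·371 = 2331 rad/s.
Step 2 — Transfer function: H(jω) = jωL/(R + jωL).
Step 3 — Numerator jωL = j·3.38; denominator R + jωL = 15.4 + j3.38.
Step 4 — H = 0.04596 + j0.2094.
Step 5 — Magnitude: |H| = 0.2144 (-13.4 dB); phase: φ = 77.6°.

|H| = 0.2144 (-13.4 dB), φ = 77.6°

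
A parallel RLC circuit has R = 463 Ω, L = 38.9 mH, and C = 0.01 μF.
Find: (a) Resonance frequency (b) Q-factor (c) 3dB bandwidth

Step 1 — Resonance: ω₀ = 1/√(LC) = 1/√(0.0389·1e-08) = 5.07e+04 rad/s.
Step 2 — f₀ = ω₀/(2π) = 8069 Hz.
Step 3 — Parallel Q: Q = R/(ω₀L) = 463/(5.07e+04·0.0389) = 0.2348.
Step 4 — Bandwidth: Δω = ω₀/Q = 2.16e+05 rad/s; BW = Δω/(2π) = 3.437e+04 Hz.

(a) f₀ = 8069 Hz  (b) Q = 0.2348  (c) BW = 3.437e+04 Hz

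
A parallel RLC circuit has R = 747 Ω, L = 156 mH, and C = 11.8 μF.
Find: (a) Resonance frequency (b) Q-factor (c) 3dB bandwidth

Step 1 — Resonance: ω₀ = 1/√(LC) = 1/√(0.156·1.18e-05) = 737 rad/s.
Step 2 — f₀ = ω₀/(2π) = 117.3 Hz.
Step 3 — Parallel Q: Q = R/(ω₀L) = 747/(737·0.156) = 6.497.
Step 4 — Bandwidth: Δω = ω₀/Q = 113.4 rad/s; BW = Δω/(2π) = 18.06 Hz.

(a) f₀ = 117.3 Hz  (b) Q = 6.497  (c) BW = 18.06 Hz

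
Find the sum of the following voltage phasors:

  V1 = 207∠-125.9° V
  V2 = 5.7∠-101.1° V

Step 1 — Convert each phasor to rectangular form:
  V1 = 207·(cos(-125.9°) + j·sin(-125.9°)) = -121.4 - j167.7 V
  V2 = 5.7·(cos(-101.1°) + j·sin(-101.1°)) = -1.097 - j5.593 V
Step 2 — Sum components: V_total = -122.5 - j173.3 V.
Step 3 — Convert to polar: |V_total| = 212.2 V, ∠V_total = -125.3°.

V_total = 212.2∠-125.3° V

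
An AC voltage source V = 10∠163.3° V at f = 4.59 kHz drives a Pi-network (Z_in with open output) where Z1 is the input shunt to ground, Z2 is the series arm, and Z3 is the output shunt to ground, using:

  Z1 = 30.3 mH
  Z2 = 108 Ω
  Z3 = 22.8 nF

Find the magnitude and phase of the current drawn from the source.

Step 1 — Angular frequency: ω = 2π·f = 2π·4590 = 2.884e+04 rad/s.
Step 2 — Component impedances:
  Z1: Z = jωL = j·2.884e+04·0.0303 = 0 + j873.8 Ω
  Z2: Z = R = 108 Ω
  Z3: Z = 1/(jωC) = -j/(ω·C) = 0 - j1521 Ω
Step 3 — With open output, the series arm Z2 and the output shunt Z3 appear in series to ground: Z2 + Z3 = 108 - j1521 Ω.
Step 4 — Parallel with input shunt Z1: Z_in = Z1 || (Z2 + Z3) = 191.7 + j2022 Ω = 2031∠84.6° Ω.
Step 5 — Source phasor: V = 10∠163.3° V = -9.578 + j2.874 V.
Step 6 — Ohm's law: I = V / Z_total = (-9.578 + j2.874) / (191.7 + j2022) = 0.0009634 + j0.004828 A.
Step 7 — Convert to polar: |I| = 0.004923 A, ∠I = 78.7°.

I = 0.004923∠78.7° A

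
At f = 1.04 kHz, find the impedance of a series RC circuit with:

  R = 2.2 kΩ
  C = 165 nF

Step 1 — Angular frequency: ω = 2π·f = 2π·1040 = 6535 rad/s.
Step 2 — Component impedances:
  R: Z = R = 2200 Ω
  C: Z = 1/(jωC) = -j/(ω·C) = 0 - j927.5 Ω
Step 3 — Series combination: Z_total = R + C = 2200 - j927.5 Ω = 2388∠-22.9° Ω.

Z = 2200 - j927.5 Ω = 2388∠-22.9° Ω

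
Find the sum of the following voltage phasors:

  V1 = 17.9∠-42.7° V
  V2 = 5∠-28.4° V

Step 1 — Convert each phasor to rectangular form:
  V1 = 17.9·(cos(-42.7°) + j·sin(-42.7°)) = 13.15 - j12.14 V
  V2 = 5·(cos(-28.4°) + j·sin(-28.4°)) = 4.398 - j2.378 V
Step 2 — Sum components: V_total = 17.55 - j14.52 V.
Step 3 — Convert to polar: |V_total| = 22.78 V, ∠V_total = -39.6°.

V_total = 22.78∠-39.6° V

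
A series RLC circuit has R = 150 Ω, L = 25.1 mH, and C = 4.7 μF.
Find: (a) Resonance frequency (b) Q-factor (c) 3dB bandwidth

Step 1 — Resonance: ω₀ = 1/√(LC) = 1/√(0.0251·4.7e-06) = 2911 rad/s.
Step 2 — f₀ = ω₀/(2π) = 463.4 Hz.
Step 3 — Series Q: Q = ω₀L/R = 2911·0.0251/150 = 0.4872.
Step 4 — Bandwidth: Δω = ω₀/Q = 5976 rad/s; BW = Δω/(2π) = 951.1 Hz.

(a) f₀ = 463.4 Hz  (b) Q = 0.4872  (c) BW = 951.1 Hz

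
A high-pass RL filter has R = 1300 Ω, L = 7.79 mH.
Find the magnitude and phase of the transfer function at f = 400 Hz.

Step 1 — Angular frequency: ω = 2π·400 = 2513 rad/s.
Step 2 — Transfer function: H(jω) = jωL/(R + jωL).
Step 3 — Numerator jωL = j·19.58; denominator R + jωL = 1300 + j19.58.
Step 4 — H = 0.0002268 + j0.01506.
Step 5 — Magnitude: |H| = 0.01506 (-36.4 dB); phase: φ = 89.1°.

|H| = 0.01506 (-36.4 dB), φ = 89.1°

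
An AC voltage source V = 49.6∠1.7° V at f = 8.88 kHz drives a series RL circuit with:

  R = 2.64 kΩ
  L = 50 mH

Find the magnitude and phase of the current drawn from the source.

Step 1 — Angular frequency: ω = 2π·f = 2π·8880 = 5.579e+04 rad/s.
Step 2 — Component impedances:
  R: Z = R = 2640 Ω
  L: Z = jωL = j·5.579e+04·0.05 = 0 + j2790 Ω
Step 3 — Series combination: Z_total = R + L = 2640 + j2790 Ω = 3841∠46.6° Ω.
Step 4 — Source phasor: V = 49.6∠1.7° V = 49.58 + j1.471 V.
Step 5 — Ohm's law: I = V / Z_total = (49.58 + j1.471) / (2640 + j2790) = 0.009151 - j0.009112 A.
Step 6 — Convert to polar: |I| = 0.01291 A, ∠I = -44.9°.

I = 0.01291∠-44.9° A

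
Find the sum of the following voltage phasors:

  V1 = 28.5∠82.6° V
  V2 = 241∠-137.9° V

Step 1 — Convert each phasor to rectangular form:
  V1 = 28.5·(cos(82.6°) + j·sin(82.6°)) = 3.671 + j28.26 V
  V2 = 241·(cos(-137.9°) + j·sin(-137.9°)) = -178.8 - j161.6 V
Step 2 — Sum components: V_total = -175.1 - j133.3 V.
Step 3 — Convert to polar: |V_total| = 220.1 V, ∠V_total = -142.7°.

V_total = 220.1∠-142.7° V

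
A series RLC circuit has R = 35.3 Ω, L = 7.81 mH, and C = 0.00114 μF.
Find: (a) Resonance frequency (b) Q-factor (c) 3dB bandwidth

Step 1 — Resonance: ω₀ = 1/√(LC) = 1/√(0.00781·1.14e-09) = 3.351e+05 rad/s.
Step 2 — f₀ = ω₀/(2π) = 5.334e+04 Hz.
Step 3 — Series Q: Q = ω₀L/R = 3.351e+05·0.00781/35.3 = 74.15.
Step 4 — Bandwidth: Δω = ω₀/Q = 4520 rad/s; BW = Δω/(2π) = 719.4 Hz.

(a) f₀ = 5.334e+04 Hz  (b) Q = 74.15  (c) BW = 719.4 Hz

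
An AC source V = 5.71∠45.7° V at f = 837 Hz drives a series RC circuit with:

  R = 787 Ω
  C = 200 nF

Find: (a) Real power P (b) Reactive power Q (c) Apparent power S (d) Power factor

Step 1 — Angular frequency: ω = 2π·f = 2π·837 = 5259 rad/s.
Step 2 — Component impedances:
  R: Z = R = 787 Ω
  C: Z = 1/(jωC) = -j/(ω·C) = 0 - j950.7 Ω
Step 3 — Series combination: Z_total = R + C = 787 - j950.7 Ω = 1234∠-50.4° Ω.
Step 4 — Source phasor: V = 5.71∠45.7° V = 3.988 + j4.087 V.
Step 5 — Current: I = V / Z = -0.0004903 + j0.0046 A = 0.004626∠96.1° A.
Step 6 — Complex power: S = V·I* = 0.01684 - j0.02035 VA.
Step 7 — Real power: P = Re(S) = 0.01684 W.
Step 8 — Reactive power: Q = Im(S) = -0.02035 VAR.
Step 9 — Apparent power: |S| = 0.02642 VA.
Step 10 — Power factor: PF = P/|S| = 0.6377 (leading).

(a) P = 0.01684 W  (b) Q = -0.02035 VAR  (c) S = 0.02642 VA  (d) PF = 0.6377 (leading)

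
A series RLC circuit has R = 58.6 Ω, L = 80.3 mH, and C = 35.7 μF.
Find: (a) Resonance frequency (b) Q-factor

Step 1 — Resonance condition Im(Z)=0 gives ω₀ = 1/√(LC).
Step 2 — ω₀ = 1/√(0.0803·3.57e-05) = 590.6 rad/s.
Step 3 — f₀ = ω₀/(2π) = 94 Hz.
Step 4 — Series Q: Q = ω₀L/R = 590.6·0.0803/58.6 = 0.8093.

(a) f₀ = 94 Hz  (b) Q = 0.8093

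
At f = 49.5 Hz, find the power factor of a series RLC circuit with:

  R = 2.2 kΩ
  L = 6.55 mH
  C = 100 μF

Step 1 — Angular frequency: ω = 2π·f = 2π·49.5 = 311 rad/s.
Step 2 — Component impedances:
  R: Z = R = 2200 Ω
  L: Z = jωL = j·311·0.00655 = 0 + j2.037 Ω
  C: Z = 1/(jωC) = -j/(ω·C) = 0 - j32.15 Ω
Step 3 — Series combination: Z_total = R + L + C = 2200 - j30.12 Ω = 2200∠-0.8° Ω.
Step 4 — Power factor: PF = cos(φ) = Re(Z)/|Z| = 2200/2200.2 = 0.9999.
Step 5 — Type: Im(Z) = -30.12 ⇒ leading (phase φ = -0.8°).

PF = 0.9999 (leading, φ = -0.8°)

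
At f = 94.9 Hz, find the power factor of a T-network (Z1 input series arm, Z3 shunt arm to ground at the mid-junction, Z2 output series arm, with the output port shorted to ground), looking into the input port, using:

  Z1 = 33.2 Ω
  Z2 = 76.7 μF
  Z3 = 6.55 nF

Step 1 — Angular frequency: ω = 2π·f = 2π·94.9 = 596.3 rad/s.
Step 2 — Component impedances:
  Z1: Z = R = 33.2 Ω
  Z2: Z = 1/(jωC) = -j/(ω·C) = 0 - j21.87 Ω
  Z3: Z = 1/(jωC) = -j/(ω·C) = 0 - j2.56e+05 Ω
Step 3 — With the output port shorted to ground, the output series arm Z2 runs from the junction to ground; the shunt arm Z3 also runs from the junction to ground. They appear in parallel: Z3 || Z2 = 0 - j21.86 Ω.
Step 4 — Series with input arm Z1: Z_in = Z1 + (Z3 || Z2) = 33.2 - j21.86 Ω = 39.75∠-33.4° Ω.
Step 5 — Power factor: PF = cos(φ) = Re(Z)/|Z| = 33.2/39.75 = 0.8352.
Step 6 — Type: Im(Z) = -21.86 ⇒ leading (phase φ = -33.4°).

PF = 0.8352 (leading, φ = -33.4°)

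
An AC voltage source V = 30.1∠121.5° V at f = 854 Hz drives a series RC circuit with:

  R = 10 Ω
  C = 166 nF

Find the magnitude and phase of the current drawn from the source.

Step 1 — Angular frequency: ω = 2π·f = 2π·854 = 5366 rad/s.
Step 2 — Component impedances:
  R: Z = R = 10 Ω
  C: Z = 1/(jωC) = -j/(ω·C) = 0 - j1123 Ω
Step 3 — Series combination: Z_total = R + C = 10 - j1123 Ω = 1123∠-89.5° Ω.
Step 4 — Source phasor: V = 30.1∠121.5° V = -15.73 + j25.66 V.
Step 5 — Ohm's law: I = V / Z_total = (-15.73 + j25.66) / (10 - j1123) = -0.02298 - j0.0138 A.
Step 6 — Convert to polar: |I| = 0.02681 A, ∠I = -149.0°.

I = 0.02681∠-149.0° A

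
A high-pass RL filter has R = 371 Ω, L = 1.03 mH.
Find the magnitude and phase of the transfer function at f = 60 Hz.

Step 1 — Angular frequency: ω = 2π·60 = 377 rad/s.
Step 2 — Transfer function: H(jω) = jωL/(R + jωL).
Step 3 — Numerator jωL = j·0.3883; denominator R + jωL = 371 + j0.3883.
Step 4 — H = 1.095e-06 + j0.001047.
Step 5 — Magnitude: |H| = 0.001047 (-59.6 dB); phase: φ = 89.9°.

|H| = 0.001047 (-59.6 dB), φ = 89.9°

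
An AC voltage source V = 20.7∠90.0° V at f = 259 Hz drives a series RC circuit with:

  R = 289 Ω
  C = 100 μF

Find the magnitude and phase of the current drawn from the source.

Step 1 — Angular frequency: ω = 2π·f = 2π·259 = 1627 rad/s.
Step 2 — Component impedances:
  R: Z = R = 289 Ω
  C: Z = 1/(jωC) = -j/(ω·C) = 0 - j6.145 Ω
Step 3 — Series combination: Z_total = R + C = 289 - j6.145 Ω = 289.1∠-1.2° Ω.
Step 4 — Source phasor: V = 20.7∠90.0° V = 0 + j20.7 V.
Step 5 — Ohm's law: I = V / Z_total = (0 + j20.7) / (289 - j6.145) = -0.001522 + j0.07159 A.
Step 6 — Convert to polar: |I| = 0.07161 A, ∠I = 91.2°.

I = 0.07161∠91.2° A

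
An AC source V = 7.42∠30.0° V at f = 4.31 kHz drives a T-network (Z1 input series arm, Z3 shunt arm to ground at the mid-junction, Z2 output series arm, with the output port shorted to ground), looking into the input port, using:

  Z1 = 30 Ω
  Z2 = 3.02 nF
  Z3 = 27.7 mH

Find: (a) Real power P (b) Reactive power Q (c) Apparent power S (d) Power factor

Step 1 — Angular frequency: ω = 2π·f = 2π·4310 = 2.708e+04 rad/s.
Step 2 — Component impedances:
  Z1: Z = R = 30 Ω
  Z2: Z = 1/(jωC) = -j/(ω·C) = 0 - j1.223e+04 Ω
  Z3: Z = jωL = j·2.708e+04·0.0277 = 0 + j750.1 Ω
Step 3 — With the output port shorted to ground, the output series arm Z2 runs from the junction to ground; the shunt arm Z3 also runs from the junction to ground. They appear in parallel: Z3 || Z2 = 0 + j799.2 Ω.
Step 4 — Series with input arm Z1: Z_in = Z1 + (Z3 || Z2) = 30 + j799.2 Ω = 799.7∠87.9° Ω.
Step 5 — Source phasor: V = 7.42∠30.0° V = 6.426 + j3.71 V.
Step 6 — Current: I = V / Z = 0.004937 - j0.007856 A = 0.009278∠-57.9° A.
Step 7 — Complex power: S = V·I* = 0.002583 + j0.0688 VA.
Step 8 — Real power: P = Re(S) = 0.002583 W.
Step 9 — Reactive power: Q = Im(S) = 0.0688 VAR.
Step 10 — Apparent power: |S| = 0.06884 VA.
Step 11 — Power factor: PF = P/|S| = 0.03751 (lagging).

(a) P = 0.002583 W  (b) Q = 0.0688 VAR  (c) S = 0.06884 VA  (d) PF = 0.03751 (lagging)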